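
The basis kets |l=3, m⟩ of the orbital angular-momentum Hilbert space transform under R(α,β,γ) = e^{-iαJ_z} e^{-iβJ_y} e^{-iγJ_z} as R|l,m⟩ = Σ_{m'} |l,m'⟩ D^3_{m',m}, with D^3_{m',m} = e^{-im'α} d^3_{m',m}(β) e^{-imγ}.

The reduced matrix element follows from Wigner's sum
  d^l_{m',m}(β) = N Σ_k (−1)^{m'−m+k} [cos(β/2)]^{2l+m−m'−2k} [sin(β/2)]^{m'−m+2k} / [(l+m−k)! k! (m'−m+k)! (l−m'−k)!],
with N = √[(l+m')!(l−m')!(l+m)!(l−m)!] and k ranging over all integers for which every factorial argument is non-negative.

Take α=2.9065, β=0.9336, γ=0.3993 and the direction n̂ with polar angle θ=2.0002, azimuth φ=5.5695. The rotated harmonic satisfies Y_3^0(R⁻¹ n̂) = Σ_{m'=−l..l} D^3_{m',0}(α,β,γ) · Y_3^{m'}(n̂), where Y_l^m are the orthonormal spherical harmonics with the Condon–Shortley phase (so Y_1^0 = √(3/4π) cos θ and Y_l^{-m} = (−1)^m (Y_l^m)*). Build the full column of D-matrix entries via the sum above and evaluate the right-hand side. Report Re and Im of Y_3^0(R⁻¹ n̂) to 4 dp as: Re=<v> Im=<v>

Need the full column D^3_{m',0} for m'=−3..3 at α=2.9065, β=0.9336, γ=0.3993.
cos(β/2)=0.893013, sin(β/2)=0.450031
d^3_{-3,0}: single k=3 term ⇒ +0.290279;  D = -0.221027+0.188172i
d^3_{-2,0}: k∈[2..3] ⇒ +0.705467 -0.179162 = +0.526305;  D = +0.469192-0.238443i
d^3_{-1,0}: k∈[1..3] ⇒ +0.885364 -0.674547 +0.057103 = +0.267920;  D = -0.260550+0.062407i
d^3_{0,0}: k∈[0..3] ⇒ +0.507162 -1.159200 +0.294393 -0.008307 = -0.365952;  D = -0.365952+0.000000i
d^3_{1,0}: k∈[0..2] ⇒ -0.885364 +0.674547 -0.057103 = -0.267920;  D = +0.260550+0.062407i
d^3_{2,0}: k∈[0..1] ⇒ +0.705467 -0.179162 = +0.526305;  D = +0.469192+0.238443i
d^3_{3,0}: single k=0 term ⇒ -0.290279;  D = +0.221027+0.188172i
Y_3^{m'}(θ=2.0002,φ=5.5695) and Σ D·Y over m':
  (-0.2210+0.1882i)·(-0.1693+0.2640i)  (+0.4692-0.2384i)·(-0.0503-0.3481i)  (-0.2606+0.0624i)·(-0.0296-0.0257i)  (-0.3660+0.0000i)·(+0.3314+0.0000i)  (+0.2606+0.0624i)·(+0.0296-0.0257i)  (+0.4692+0.2384i)·(-0.0503+0.3481i)  (+0.2210+0.1882i)·(+0.1693+0.2640i)
Y_3^0(R⁻¹ n̂) = -0.340354+0.000000i

Re=-0.3404 Im=0.0000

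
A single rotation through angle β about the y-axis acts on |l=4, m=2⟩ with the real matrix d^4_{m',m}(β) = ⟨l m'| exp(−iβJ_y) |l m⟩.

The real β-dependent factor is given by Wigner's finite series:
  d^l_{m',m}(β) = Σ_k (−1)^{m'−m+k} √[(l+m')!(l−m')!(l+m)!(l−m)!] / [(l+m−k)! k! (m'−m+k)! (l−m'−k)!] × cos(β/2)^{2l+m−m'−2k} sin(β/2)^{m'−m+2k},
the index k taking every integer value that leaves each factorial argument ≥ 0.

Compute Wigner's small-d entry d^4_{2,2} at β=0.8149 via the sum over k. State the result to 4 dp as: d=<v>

d=-0.3610

d^4_{2,2}(β=0.8149) via Wigner's sum:
With c≡cos(β/2)=0.918134 and s≡sin(β/2)=0.396269, N=[720·2·720·2]^{1/2}=1440.000000
The bounds max(0,m−m')=0 and min(l+m,l−m')=2 give 3 terms
  k=0: (−1)^0·1440.0000/(1440)·0.9181^8·0.3963^0 = +0.504952
  k=1: (−1)^1·1440.0000/(120)·0.9181^6·0.3963^2 = -1.128755
  k=2: (−1)^2·1440.0000/(96)·0.9181^4·0.3963^4 = +0.262832
d^4_{2,2}(0.8149) = +0.504952 -1.128755 +0.262832 = -0.360971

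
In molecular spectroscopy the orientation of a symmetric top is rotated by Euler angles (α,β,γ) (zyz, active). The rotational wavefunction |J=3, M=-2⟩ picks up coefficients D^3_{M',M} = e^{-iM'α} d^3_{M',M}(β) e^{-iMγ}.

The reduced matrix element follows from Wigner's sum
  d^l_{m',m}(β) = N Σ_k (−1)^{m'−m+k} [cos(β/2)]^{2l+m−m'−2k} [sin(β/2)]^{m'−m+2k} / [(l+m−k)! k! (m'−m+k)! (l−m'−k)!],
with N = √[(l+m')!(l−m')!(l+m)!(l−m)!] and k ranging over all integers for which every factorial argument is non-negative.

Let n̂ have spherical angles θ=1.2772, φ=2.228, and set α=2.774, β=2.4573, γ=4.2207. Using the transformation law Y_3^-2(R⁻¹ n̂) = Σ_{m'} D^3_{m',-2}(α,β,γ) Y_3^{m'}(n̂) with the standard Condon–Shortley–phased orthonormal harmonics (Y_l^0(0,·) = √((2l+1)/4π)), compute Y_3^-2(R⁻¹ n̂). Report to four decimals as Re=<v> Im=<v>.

Re=0.1326 Im=0.2394

Need the full column D^3_{m',-2} for m'=−3..3 at α=2.774, β=2.4573, γ=4.2207.
cos(β/2)=0.335510, sin(β/2)=0.942037
d^3_{-3,-2}: single k=1 term ⇒ +0.009810;  D = -0.004835-0.008536i
d^3_{-2,-2}: k∈[0..1] ⇒ +0.001426 -0.056225 = -0.054798;  D = -0.008068-0.054201i
d^3_{-1,-2}: k∈[0..1] ⇒ -0.012665 +0.199687 = +0.187022;  D = +0.040782-0.182521i
d^3_{0,-2}: k∈[0..1] ⇒ +0.061591 -0.485559 = -0.423968;  D = +0.234969-0.352900i
d^3_{1,-2}: k∈[0..1] ⇒ -0.199687 +0.787126 = +0.587440;  D = +0.479539-0.339305i
d^3_{2,-2}: k∈[0..1] ⇒ +0.443253 -0.698887 = -0.255634;  D = +0.247801-0.062797i
d^3_{3,-2}: single k=0 term ⇒ -0.609705;  D = -0.605364-0.072626i
Y_3^{m'}(θ=1.2772,φ=2.228) and Σ D·Y over m':
  (-0.0048-0.0085i)·(+0.3369-0.1428i)  (-0.0081-0.0542i)·(-0.0687+0.2621i)  (+0.0408-0.1825i)·(+0.1098+0.1424i)  (+0.2350-0.3529i)·(-0.2788+0.0000i)  (+0.4795-0.3393i)·(-0.1098+0.1424i)  (+0.2478-0.0628i)·(-0.0687-0.2621i)  (-0.6054-0.0726i)·(-0.3369-0.1428i)
Y_3^-2(R⁻¹ n̂) = +0.132604+0.239350i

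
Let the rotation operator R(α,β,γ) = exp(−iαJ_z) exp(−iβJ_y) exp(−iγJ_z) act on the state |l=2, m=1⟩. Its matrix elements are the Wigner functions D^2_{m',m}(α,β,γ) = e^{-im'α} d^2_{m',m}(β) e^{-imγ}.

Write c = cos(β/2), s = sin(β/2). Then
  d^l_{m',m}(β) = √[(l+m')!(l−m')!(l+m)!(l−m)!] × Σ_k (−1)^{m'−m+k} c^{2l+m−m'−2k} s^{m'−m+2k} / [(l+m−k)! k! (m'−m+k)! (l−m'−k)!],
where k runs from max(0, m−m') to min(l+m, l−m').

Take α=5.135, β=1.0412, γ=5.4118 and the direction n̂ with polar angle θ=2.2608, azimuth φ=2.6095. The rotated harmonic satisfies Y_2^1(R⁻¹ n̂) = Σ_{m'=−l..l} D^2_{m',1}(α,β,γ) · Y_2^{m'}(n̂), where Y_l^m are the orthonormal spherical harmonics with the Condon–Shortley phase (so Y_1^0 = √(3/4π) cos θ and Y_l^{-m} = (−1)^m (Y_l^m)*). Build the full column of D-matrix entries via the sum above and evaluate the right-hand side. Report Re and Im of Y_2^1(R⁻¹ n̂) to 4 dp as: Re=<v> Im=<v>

Re=0.3273 Im=-0.0734

Need the full column D^2_{m',1} for m'=−2..2 at α=5.135, β=1.0412, γ=5.4118.
cos(β/2)=0.867521, sin(β/2)=0.497401
d^2_{-2,1}: single k=3 term ⇒ +0.213515;  D = +0.031023-0.211250i
d^2_{-1,1}: k∈[2..3] ⇒ +0.558591 -0.061210 = +0.497381;  D = +0.478448-0.135924i
d^2_{0,1}: k∈[1..2] ⇒ +0.795466 -0.261502 = +0.533965;  D = +0.343749+0.408601i
d^2_{1,1}: k∈[0..1] ⇒ +0.566395 -0.558591 = +0.007804;  D = -0.003386+0.007032i
d^2_{2,1}: single k=0 term ⇒ -0.649496;  D = +0.649273+0.016991i
Y_2^{m'}(θ=2.2608,φ=2.6095) and Σ D·Y over m':
  (+0.0310-0.2112i)·(+0.1115+0.2009i)  (+0.4784-0.1359i)·(+0.3268+0.1924i)  (+0.3437+0.4086i)·(+0.0680+0.0000i)  (-0.0034+0.0070i)·(-0.3268+0.1924i)  (+0.6493+0.0170i)·(+0.1115-0.2009i)
Y_2^1(R⁻¹ n̂) = +0.327345-0.073400i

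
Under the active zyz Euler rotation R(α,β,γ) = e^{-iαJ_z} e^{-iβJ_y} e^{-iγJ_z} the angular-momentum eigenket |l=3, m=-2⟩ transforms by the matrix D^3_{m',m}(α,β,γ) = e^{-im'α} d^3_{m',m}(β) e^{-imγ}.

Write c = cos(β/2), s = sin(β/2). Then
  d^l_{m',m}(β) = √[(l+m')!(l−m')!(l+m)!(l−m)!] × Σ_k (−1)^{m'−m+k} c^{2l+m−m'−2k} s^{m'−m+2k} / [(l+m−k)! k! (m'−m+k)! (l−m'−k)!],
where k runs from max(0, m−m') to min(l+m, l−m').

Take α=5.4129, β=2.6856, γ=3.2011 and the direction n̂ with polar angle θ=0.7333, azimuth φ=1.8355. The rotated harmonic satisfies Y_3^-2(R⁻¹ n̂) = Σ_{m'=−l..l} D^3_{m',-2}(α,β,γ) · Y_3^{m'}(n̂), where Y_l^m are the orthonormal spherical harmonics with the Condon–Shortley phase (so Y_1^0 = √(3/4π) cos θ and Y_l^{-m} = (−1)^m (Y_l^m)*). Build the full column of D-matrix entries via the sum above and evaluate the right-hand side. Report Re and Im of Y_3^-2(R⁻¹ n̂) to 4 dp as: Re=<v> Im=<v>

Need the full column D^3_{m',-2} for m'=−3..3 at α=5.4129, β=2.6856, γ=3.2011.
cos(β/2)=0.226026, sin(β/2)=0.974121
d^3_{-3,-2}: single k=1 term ⇒ +0.001408;  D = -0.001121-0.000852i
d^3_{-2,-2}: k∈[0..1] ⇒ +0.000133 -0.012383 = -0.012250;  D = +0.000622+0.012234i
d^3_{-1,-2}: k∈[0..1] ⇒ -0.001817 +0.067506 = +0.065689;  D = +0.048007-0.044837i
d^3_{0,-2}: k∈[0..1] ⇒ +0.013565 -0.251959 = -0.238394;  D = -0.236708-0.028305i
d^3_{1,-2}: k∈[0..1] ⇒ -0.067506 +0.626937 = +0.559430;  D = +0.307281+0.467483i
d^3_{2,-2}: k∈[0..1] ⇒ +0.230006 -0.854433 = -0.624427;  D = +0.177832-0.598569i
d^3_{3,-2}: single k=0 term ⇒ -0.485623;  D = +0.445041-0.194341i
Y_3^{m'}(θ=0.7333,φ=1.8355) and Σ D·Y over m':
  (-0.0011-0.0009i)·(+0.0892+0.0877i)  (+0.0006+0.0122i)·(-0.2936+0.1718i)  (+0.0480-0.0448i)·(-0.0996-0.3675i)  (-0.2367-0.0283i)·(-0.0665+0.0000i)  (+0.3073+0.4675i)·(+0.0996-0.3675i)  (+0.1778-0.5986i)·(-0.2936-0.1718i)  (+0.4450-0.1943i)·(-0.0892+0.0877i)
Y_3^-2(R⁻¹ n̂) = +0.016858+0.120257i

Re=0.0169 Im=0.1203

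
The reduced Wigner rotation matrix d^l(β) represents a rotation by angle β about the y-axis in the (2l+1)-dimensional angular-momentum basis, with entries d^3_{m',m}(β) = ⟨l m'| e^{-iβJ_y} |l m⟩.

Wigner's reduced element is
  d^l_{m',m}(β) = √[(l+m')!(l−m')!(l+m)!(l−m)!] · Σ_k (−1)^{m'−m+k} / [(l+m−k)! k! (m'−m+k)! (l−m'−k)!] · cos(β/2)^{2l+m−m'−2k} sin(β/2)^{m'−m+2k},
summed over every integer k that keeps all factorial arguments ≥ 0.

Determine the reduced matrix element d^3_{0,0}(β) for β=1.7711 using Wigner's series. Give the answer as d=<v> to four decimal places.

d^3_{0,0}(β=1.7711) via Wigner's sum:
c=cos(1.7711/2)=0.632864, s=sin(1.7711/2)=0.774263; N=√[6·6·6·6]=36.000000
The bounds max(0,m−m')=0 and min(l+m,l−m')=3 give 4 terms
  k=0: (−1)^0·36.0000/(36)·0.6329^6·0.7743^0 = +0.064248
  k=1: (−1)^1·36.0000/(4)·0.6329^4·0.7743^2 = -0.865487
  k=2: (−1)^2·36.0000/(4)·0.6329^2·0.7743^4 = +1.295440
  k=3: (−1)^3·36.0000/(36)·0.6329^0·0.7743^6 = -0.215443
d^3_{0,0}(1.7711) = +0.064248 -0.865487 +1.295440 -0.215443 = +0.278759

d=0.2788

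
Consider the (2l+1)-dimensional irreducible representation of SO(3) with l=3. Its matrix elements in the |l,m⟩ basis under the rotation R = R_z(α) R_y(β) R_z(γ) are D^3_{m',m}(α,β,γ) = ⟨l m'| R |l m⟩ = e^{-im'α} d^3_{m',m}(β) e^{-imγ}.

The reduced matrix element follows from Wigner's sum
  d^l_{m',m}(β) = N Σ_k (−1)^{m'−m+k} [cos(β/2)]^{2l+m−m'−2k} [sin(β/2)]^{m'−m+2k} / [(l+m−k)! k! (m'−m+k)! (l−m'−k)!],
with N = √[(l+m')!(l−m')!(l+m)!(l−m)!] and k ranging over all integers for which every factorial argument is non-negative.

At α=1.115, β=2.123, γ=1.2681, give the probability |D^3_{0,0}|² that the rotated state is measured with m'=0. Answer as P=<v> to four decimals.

Split into d^3_{0,0}(β=2.123) × two z-phases.
Half-angle: c=0.487563, s=0.873088. N=√(6·6·6·6)=36.000000
k: max(0,(0)−(0))=0 … min(3+(0),3−(0))=3
  k=0: (−1)^0·36.0000/(36)·0.4876^6·0.8731^0 = +0.013433
  k=1: (−1)^1·36.0000/(4)·0.4876^4·0.8731^2 = -0.387687
  k=2: (−1)^2·36.0000/(4)·0.4876^2·0.8731^4 = +1.243185
  k=3: (−1)^3·36.0000/(36)·0.4876^0·0.8731^6 = -0.442943
d^3_{0,0}(2.123) = +0.013433 -0.387687 +1.243185 -0.442943 = +0.425988
|D^3_{0,0}|² = |d^3_{0,0}(β)|² = (+0.425988)² = 0.181466 (the z-rotation phases have unit modulus)

P=0.1815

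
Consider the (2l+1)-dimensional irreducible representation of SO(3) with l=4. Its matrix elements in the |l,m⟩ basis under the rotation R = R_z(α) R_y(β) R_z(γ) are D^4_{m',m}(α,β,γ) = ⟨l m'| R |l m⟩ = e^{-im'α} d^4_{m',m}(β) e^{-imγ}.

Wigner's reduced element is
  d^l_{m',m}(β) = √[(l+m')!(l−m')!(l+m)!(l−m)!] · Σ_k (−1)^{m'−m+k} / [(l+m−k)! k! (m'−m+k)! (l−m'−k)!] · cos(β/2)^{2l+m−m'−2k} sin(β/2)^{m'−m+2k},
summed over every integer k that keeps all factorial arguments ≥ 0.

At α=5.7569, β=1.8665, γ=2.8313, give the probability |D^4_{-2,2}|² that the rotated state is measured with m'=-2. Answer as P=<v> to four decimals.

Split into d^4_{-2,2}(β=1.8665) × two z-phases.
c=cos(1.8665/2)=0.595226, s=sin(1.8665/2)=0.803559; N=√[2·720·720·2]=1440.000000
k: max(0,(2)−(-2))=4 … min(4+(2),4−(-2))=6
  k=4: (−1)^0·1440.0000/(96)·0.5952^4·0.8036^4 = +0.785033
  k=5: (−1)^1·1440.0000/(120)·0.5952^2·0.8036^6 = -1.144590
  k=6: (−1)^2·1440.0000/(1440)·0.5952^0·0.8036^8 = +0.173836
d^4_{-2,2}(1.8665) = +0.785033 -1.144590 +0.173836 = -0.185721
|D^4_{-2,2}|² = |d^4_{-2,2}(β)|² = (-0.185721)² = 0.034492 (the z-rotation phases have unit modulus)

P=0.0345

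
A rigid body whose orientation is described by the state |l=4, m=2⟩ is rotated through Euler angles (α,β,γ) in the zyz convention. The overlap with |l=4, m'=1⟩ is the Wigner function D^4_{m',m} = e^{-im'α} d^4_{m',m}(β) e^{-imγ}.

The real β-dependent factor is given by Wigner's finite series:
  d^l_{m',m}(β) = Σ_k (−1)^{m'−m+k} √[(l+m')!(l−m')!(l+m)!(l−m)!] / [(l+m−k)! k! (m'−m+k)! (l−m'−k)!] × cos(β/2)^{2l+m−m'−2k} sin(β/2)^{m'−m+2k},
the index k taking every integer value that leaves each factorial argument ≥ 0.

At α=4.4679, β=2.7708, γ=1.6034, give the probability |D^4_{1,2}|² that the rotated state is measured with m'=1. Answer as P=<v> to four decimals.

D^4_{1,2}(4.4679,2.7708,1.6034) = e^{-i·1·4.4679}·d^4_{1,2}(2.7708)·e^{-i·2·1.6034}. Compute d first:
c=cos(2.7708/2)=0.184336, s=sin(2.7708/2)=0.982863; N=√[120·6·720·2]=1018.233765
k∈{1,2,3} keeps every argument non-negative
  k=1: (−1)^0·1018.2338/(240)·0.1843^7·0.9829^1 = +0.000030
  k=2: (−1)^1·1018.2338/(48)·0.1843^5·0.9829^3 = -0.004287
  k=3: (−1)^2·1018.2338/(72)·0.1843^3·0.9829^5 = +0.081248
d^4_{1,2}(2.7708) = +0.000030 -0.004287 +0.081248 = +0.076991
|D^4_{1,2}|² = |d^4_{1,2}(β)|² = (+0.076991)² = 0.005928 (the z-rotation phases have unit modulus)

P=0.0059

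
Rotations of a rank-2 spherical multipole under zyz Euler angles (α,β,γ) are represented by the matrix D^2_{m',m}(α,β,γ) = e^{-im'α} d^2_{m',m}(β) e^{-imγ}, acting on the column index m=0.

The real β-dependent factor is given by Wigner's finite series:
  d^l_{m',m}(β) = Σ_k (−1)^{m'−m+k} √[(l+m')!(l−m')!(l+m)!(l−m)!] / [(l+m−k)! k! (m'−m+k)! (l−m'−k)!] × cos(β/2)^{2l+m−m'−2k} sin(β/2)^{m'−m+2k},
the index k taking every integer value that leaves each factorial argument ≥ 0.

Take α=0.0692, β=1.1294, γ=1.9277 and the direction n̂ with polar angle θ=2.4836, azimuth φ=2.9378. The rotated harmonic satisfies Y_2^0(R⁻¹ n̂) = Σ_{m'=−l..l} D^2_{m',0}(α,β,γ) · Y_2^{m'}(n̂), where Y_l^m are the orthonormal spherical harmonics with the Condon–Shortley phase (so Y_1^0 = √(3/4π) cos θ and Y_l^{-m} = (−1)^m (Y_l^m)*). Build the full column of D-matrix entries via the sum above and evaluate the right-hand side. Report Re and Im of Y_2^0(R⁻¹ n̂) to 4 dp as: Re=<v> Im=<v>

Need the full column D^2_{m',0} for m'=−2..2 at α=0.0692, β=1.1294, γ=1.9277.
cos(β/2)=0.844749, sin(β/2)=0.535162
d^2_{-2,0}: single k=2 term ⇒ +0.500613;  D = +0.495826+0.069064i
d^2_{-1,0}: k∈[1..2] ⇒ +0.790214 -0.317147 = +0.473067;  D = +0.471935+0.032710i
d^2_{0,0}: k∈[0..2] ⇒ +0.509227 -0.817498 +0.082024 = -0.226247;  D = -0.226247+0.000000i
d^2_{1,0}: k∈[0..1] ⇒ -0.790214 +0.317147 = -0.473067;  D = -0.471935+0.032710i
d^2_{2,0}: single k=0 term ⇒ +0.500613;  D = +0.495826-0.069064i
Y_2^{m'}(θ=2.4836,φ=2.9378) and Σ D·Y over m':
  (+0.4958+0.0691i)·(+0.1326+0.0573i)  (+0.4719+0.0327i)·(+0.3661+0.0757i)  (-0.2262+0.0000i)·(+0.2769+0.0000i)  (-0.4719+0.0327i)·(-0.3661+0.0757i)  (+0.4958-0.0691i)·(+0.1326-0.0573i)
Y_2^0(R⁻¹ n̂) = +0.401517+0.000000i

Re=0.4015 Im=0.0000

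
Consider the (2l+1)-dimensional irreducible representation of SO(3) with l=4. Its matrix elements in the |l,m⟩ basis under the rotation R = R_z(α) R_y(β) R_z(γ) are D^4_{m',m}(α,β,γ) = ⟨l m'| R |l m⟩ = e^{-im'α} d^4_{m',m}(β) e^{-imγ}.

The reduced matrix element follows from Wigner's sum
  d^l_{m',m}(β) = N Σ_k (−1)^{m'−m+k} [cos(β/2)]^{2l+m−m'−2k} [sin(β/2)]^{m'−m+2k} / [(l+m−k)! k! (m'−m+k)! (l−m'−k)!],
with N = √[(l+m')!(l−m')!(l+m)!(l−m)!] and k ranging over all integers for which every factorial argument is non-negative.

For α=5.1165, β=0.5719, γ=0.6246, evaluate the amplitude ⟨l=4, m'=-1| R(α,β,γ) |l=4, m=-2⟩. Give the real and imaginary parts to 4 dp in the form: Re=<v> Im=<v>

Split into d^4_{-1,-2}(β=0.5719) × two z-phases.
With c≡cos(β/2)=0.959394 and s≡sin(β/2)=0.282069, N=[6·120·2·720]^{1/2}=1018.233765
The bounds max(0,m−m')=0 and min(l+m,l−m')=2 give 3 terms
  k=0: (−1)^1·1018.2338/(240)·0.9594^7·0.2821^1 = -0.895305
  k=1: (−1)^2·1018.2338/(48)·0.9594^5·0.2821^3 = +0.386952
  k=2: (−1)^3·1018.2338/(72)·0.9594^3·0.2821^5 = -0.022299
d^4_{-1,-2}(0.5719) = -0.895305 +0.386952 -0.022299 = -0.530651
Phases: e^{-i·(-1)·5.1165}=+0.393202-0.919452i, e^{-i·(-2)·0.6246}=+0.316081+0.948732i ⇒ D=-0.528846-0.043737i

Re=-0.5288 Im=-0.0437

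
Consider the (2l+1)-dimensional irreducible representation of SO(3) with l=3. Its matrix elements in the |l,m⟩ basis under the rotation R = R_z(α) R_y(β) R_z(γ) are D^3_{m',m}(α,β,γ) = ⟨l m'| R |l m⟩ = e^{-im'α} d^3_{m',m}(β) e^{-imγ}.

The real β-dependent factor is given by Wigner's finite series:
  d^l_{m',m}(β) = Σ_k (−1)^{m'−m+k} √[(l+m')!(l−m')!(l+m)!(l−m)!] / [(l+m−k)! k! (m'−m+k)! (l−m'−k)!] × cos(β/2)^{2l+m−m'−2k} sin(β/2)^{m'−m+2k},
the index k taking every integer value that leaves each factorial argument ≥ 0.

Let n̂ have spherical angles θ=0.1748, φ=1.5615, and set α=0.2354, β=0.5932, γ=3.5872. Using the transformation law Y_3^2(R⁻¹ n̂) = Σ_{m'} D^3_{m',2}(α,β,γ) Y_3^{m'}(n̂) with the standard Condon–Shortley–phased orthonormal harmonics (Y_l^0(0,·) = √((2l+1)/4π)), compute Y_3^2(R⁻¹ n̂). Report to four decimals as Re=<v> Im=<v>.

Re=0.0119 Im=-0.2524

Need the full column D^3_{m',2} for m'=−3..3 at α=0.2354, β=0.5932, γ=3.5872.
cos(β/2)=0.956336, sin(β/2)=0.292270
d^3_{-3,2}: single k=5 term ⇒ +0.004996;  D = +0.004911-0.000919i
d^3_{-2,2}: k∈[4..5] ⇒ +0.033368 -0.000623 = +0.032745;  D = +0.029893-0.013364i
d^3_{-1,2}: k∈[3..4] ⇒ +0.138107 -0.006450 = +0.131657;  D = +0.104345-0.080285i
d^3_{0,2}: k∈[2..3] ⇒ +0.391356 -0.036553 = +0.354803;  D = +0.222982-0.275978i
d^3_{1,2}: k∈[1..2] ⇒ +0.739327 -0.138107 = +0.601220;  D = +0.258356-0.542879i
d^3_{2,2}: k∈[0..1] ⇒ +0.765002 -0.357257 = +0.407744;  D = +0.084512-0.398890i
d^3_{3,2}: single k=0 term ⇒ -0.572680;  D = +0.015242+0.572478i
Y_3^{m'}(θ=0.1748,φ=1.5615) and Σ D·Y over m':
  (+0.0049-0.0009i)·(-0.0001+0.0022i)  (+0.0299-0.0134i)·(-0.0304-0.0006i)  (+0.1043-0.0803i)·(+0.0020-0.2163i)  (+0.2230-0.2760i)·(+0.6794+0.0000i)  (+0.2584-0.5429i)·(-0.0020-0.2163i)  (+0.0845-0.3989i)·(-0.0304+0.0006i)  (+0.0152+0.5725i)·(+0.0001+0.0022i)
Y_3^2(R⁻¹ n̂) = +0.011872-0.252370i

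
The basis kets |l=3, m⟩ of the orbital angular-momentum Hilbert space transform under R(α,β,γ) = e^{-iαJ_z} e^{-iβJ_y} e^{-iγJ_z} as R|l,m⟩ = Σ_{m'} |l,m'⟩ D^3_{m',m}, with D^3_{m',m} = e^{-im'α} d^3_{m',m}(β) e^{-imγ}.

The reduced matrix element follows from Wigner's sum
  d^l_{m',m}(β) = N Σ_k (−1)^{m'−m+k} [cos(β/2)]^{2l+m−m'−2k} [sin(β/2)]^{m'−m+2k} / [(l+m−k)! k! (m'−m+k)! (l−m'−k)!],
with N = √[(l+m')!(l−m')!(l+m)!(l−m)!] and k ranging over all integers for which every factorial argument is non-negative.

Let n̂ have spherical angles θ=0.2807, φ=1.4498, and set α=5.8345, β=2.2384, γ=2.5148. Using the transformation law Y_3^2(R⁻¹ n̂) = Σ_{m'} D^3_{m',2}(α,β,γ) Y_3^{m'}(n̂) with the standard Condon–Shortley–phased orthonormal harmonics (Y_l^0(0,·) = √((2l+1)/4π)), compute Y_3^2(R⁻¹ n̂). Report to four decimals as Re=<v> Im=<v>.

Re=-0.3259 Im=-0.1936

Need the full column D^3_{m',2} for m'=−3..3 at α=5.8345, β=2.2384, γ=2.5148.
cos(β/2)=0.436402, sin(β/2)=0.899752
d^3_{-3,2}: single k=5 term ⇒ +0.630341;  D = +0.627648-0.058205i
d^3_{-2,2}: k∈[4..5] ⇒ +0.624072 -0.530562 = +0.093511;  D = +0.087640+0.032610i
d^3_{-1,2}: k∈[3..4] ⇒ +0.382877 -0.813767 = -0.430890;  D = -0.298686-0.310569i
d^3_{0,2}: k∈[2..3] ⇒ +0.160825 -0.683637 = -0.522811;  D = -0.163074-0.496728i
d^3_{1,2}: k∈[1..2] ⇒ +0.045036 -0.382877 = -0.337841;  D = +0.044290-0.334925i
d^3_{2,2}: k∈[0..1] ⇒ +0.006908 -0.146813 = -0.139905;  D = +0.076690-0.117013i
d^3_{3,2}: single k=0 term ⇒ -0.034885;  D = +0.029886-0.017994i
Y_3^{m'}(θ=0.2807,φ=1.4498) and Σ D·Y over m':
  (+0.6276-0.0582i)·(-0.0031+0.0083i)  (+0.0876+0.0326i)·(-0.0732-0.0181i)  (-0.2987-0.3106i)·(+0.0391-0.3214i)  (-0.1631-0.4967i)·(+0.5795+0.0000i)  (+0.0443-0.3349i)·(-0.0391-0.3214i)  (+0.0767-0.1170i)·(-0.0732+0.0181i)  (+0.0299-0.0180i)·(+0.0031+0.0083i)
Y_3^2(R⁻¹ n̂) = -0.325946-0.193607i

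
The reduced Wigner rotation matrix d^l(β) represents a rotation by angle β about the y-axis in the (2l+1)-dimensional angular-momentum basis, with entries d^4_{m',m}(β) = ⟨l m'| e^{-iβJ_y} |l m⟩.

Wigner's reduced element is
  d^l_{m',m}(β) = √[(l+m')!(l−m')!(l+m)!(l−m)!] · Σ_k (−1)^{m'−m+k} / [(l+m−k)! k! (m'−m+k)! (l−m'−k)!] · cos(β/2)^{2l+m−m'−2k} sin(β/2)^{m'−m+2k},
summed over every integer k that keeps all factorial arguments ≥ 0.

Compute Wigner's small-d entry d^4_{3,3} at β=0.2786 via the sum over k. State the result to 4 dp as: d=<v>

d^4_{3,3}(β=0.2786) via Wigner's sum:
With c≡cos(β/2)=0.990313 and s≡sin(β/2)=0.138850, N=[5040·1·5040·1]^{1/2}=5040.000000
k: max(0,(3)−(3))=0 … min(4+(3),4−(3))=1
  k=0: (−1)^0·5040.0000/(5040)·0.9903^8·0.1388^0 = +0.925084
  k=1: (−1)^1·5040.0000/(720)·0.9903^6·0.1388^2 = -0.127299
d^4_{3,3}(0.2786) = +0.925084 -0.127299 = +0.797785

d=0.7978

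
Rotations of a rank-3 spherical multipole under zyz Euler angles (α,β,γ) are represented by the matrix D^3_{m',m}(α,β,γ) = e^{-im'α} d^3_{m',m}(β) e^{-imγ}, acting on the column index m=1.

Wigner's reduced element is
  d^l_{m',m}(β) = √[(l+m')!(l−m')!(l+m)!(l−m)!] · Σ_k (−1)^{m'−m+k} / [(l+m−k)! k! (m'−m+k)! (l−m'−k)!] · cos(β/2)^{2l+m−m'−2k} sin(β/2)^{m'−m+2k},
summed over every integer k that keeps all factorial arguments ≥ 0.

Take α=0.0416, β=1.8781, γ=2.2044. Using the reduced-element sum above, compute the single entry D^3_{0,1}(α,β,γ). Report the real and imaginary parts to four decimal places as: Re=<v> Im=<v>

Re=0.1326 Im=0.1804

First d^3_{0,1}(β=1.8781), then the phase factors e^{-i(0)α} and e^{-i(1)γ}:
Half-angle: c=0.590555, s=0.806997. N=√(6·6·24·2)=41.569219
k: max(0,(1)−(0))=1 … min(3+(1),3−(0))=3
  k=1: (−1)^0·41.5692/(12)·0.5906^5·0.8070^1 = +0.200800
  k=2: (−1)^1·41.5692/(4)·0.5906^3·0.8070^3 = -1.124888
  k=3: (−1)^2·41.5692/(12)·0.5906^1·0.8070^5 = +0.700183
d^3_{0,1}(1.8781) = +0.200800 -1.124888 +0.700183 = -0.223904
D = (+1.000000+0.000000i)·(-0.223904)·(-0.592053-0.805899i) = +0.132563+0.180444i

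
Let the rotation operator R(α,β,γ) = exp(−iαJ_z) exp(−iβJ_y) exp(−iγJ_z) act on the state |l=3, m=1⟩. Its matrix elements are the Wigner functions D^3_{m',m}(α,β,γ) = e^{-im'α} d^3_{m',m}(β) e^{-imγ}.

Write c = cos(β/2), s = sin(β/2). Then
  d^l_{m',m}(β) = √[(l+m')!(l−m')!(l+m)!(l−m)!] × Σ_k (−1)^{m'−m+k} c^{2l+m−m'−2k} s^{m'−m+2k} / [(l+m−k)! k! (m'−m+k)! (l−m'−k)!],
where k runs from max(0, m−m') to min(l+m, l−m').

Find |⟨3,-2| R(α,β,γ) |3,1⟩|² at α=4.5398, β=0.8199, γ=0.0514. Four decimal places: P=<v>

P=0.0783

First d^3_{-2,1}(β=0.8199), then the phase factors e^{-i(-2)α} and e^{-i(1)γ}:
Half-angle: c=0.917141, s=0.398563. N=√(1·120·24·2)=75.894664
The bounds max(0,m−m')=3 and min(l+m,l−m')=4 give 2 terms
  k=3: (−1)^0·75.8947/(12)·0.9171^3·0.3986^3 = +0.308909
  k=4: (−1)^1·75.8947/(24)·0.9171^1·0.3986^5 = -0.029169
d^3_{-2,1}(0.8199) = +0.308909 -0.029169 = +0.279740
|D^3_{-2,1}|² = |d^3_{-2,1}(β)|² = (+0.279740)² = 0.078254 (the z-rotation phases have unit modulus)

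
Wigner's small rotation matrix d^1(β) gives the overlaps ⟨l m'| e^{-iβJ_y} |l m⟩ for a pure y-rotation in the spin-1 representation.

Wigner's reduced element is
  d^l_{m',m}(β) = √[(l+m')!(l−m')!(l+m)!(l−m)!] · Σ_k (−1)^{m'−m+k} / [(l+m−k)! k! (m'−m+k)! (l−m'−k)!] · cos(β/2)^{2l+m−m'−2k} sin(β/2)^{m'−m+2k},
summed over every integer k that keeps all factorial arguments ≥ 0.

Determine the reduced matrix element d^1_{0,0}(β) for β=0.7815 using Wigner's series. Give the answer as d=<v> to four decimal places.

d^1_{0,0}(β=0.7815) via Wigner's sum:
c=cos(0.7815/2)=0.924624, s=sin(0.7815/2)=0.380882; N=√[1·1·1·1]=1.000000
Admissible k: 0..1 (factorial args all ≥0)
  k=0: (−1)^0·1.0000/(1)·0.9246^2·0.3809^0 = +0.854929
  k=1: (−1)^1·1.0000/(1)·0.9246^0·0.3809^2 = -0.145071
d^1_{0,0}(0.7815) = +0.854929 -0.145071 = +0.709858

d=0.7099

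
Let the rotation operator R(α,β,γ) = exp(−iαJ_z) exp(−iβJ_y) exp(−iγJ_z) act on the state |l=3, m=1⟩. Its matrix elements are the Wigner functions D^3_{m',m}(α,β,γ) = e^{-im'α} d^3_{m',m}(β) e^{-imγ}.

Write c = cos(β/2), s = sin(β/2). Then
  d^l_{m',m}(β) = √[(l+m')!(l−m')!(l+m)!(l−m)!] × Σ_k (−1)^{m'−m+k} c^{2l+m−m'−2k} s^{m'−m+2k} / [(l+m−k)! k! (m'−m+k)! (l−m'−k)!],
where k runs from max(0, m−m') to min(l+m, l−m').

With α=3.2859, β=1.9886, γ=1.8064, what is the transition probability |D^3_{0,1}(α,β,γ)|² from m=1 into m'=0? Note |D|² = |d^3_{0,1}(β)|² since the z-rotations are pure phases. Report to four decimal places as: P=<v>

P=0.0049

First d^3_{0,1}(β=1.9886), then the phase factors e^{-i(0)α} and e^{-i(1)γ}:
Half-angle: c=0.545090, s=0.838378. N=√(6·6·24·2)=41.569219
Admissible k: 1..3 (factorial args all ≥0)
  k=1: (−1)^0·41.5692/(12)·0.5451^5·0.8384^1 = +0.139756
  k=2: (−1)^1·41.5692/(4)·0.5451^3·0.8384^3 = -0.991825
  k=3: (−1)^2·41.5692/(12)·0.5451^1·0.8384^5 = +0.782091
d^3_{0,1}(1.9886) = +0.139756 -0.991825 +0.782091 = -0.069979
|D^3_{0,1}|² = |d^3_{0,1}(β)|² = (-0.069979)² = 0.004897 (the z-rotation phases have unit modulus)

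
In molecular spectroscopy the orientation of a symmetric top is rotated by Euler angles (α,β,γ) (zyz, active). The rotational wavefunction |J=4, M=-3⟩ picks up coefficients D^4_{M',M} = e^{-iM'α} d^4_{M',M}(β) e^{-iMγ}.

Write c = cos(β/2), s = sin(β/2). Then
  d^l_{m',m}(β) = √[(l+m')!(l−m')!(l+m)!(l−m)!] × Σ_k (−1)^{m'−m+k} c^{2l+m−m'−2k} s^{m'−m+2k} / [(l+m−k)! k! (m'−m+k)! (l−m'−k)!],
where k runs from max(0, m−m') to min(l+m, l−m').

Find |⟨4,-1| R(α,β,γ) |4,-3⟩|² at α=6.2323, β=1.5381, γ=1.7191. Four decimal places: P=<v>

P=0.0879

D^4_{-1,-3}(6.2323,1.5381,1.7191) = e^{-i·-1·6.2323}·d^4_{-1,-3}(1.5381)·e^{-i·-3·1.7191}. Compute d first:
c=cos(1.5381/2)=0.718572, s=sin(1.5381/2)=0.695453; N=√[6·120·1·5040]=1904.940944
Admissible k: 0..1 (factorial args all ≥0)
  k=0: (−1)^2·1904.9409/(240)·0.7186^6·0.6955^2 = +0.528477
  k=1: (−1)^3·1904.9409/(144)·0.7186^4·0.6955^4 = -0.825031
d^4_{-1,-3}(1.5381) = +0.528477 -0.825031 = -0.296554
|D^4_{-1,-3}|² = |d^4_{-1,-3}(β)|² = (-0.296554)² = 0.087944 (the z-rotation phases have unit modulus)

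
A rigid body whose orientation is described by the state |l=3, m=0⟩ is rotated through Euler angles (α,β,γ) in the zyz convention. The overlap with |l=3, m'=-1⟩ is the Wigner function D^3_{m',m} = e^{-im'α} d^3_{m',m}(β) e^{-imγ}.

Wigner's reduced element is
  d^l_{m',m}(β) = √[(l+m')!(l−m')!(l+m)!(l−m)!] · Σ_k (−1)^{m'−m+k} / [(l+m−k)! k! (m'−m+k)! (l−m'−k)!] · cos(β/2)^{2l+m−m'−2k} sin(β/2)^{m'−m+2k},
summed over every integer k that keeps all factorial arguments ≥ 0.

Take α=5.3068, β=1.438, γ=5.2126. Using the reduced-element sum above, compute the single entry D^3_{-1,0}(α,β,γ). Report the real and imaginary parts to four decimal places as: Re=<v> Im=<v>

Split into d^3_{-1,0}(β=1.438) × two z-phases.
c=cos(1.438/2)=0.752465, s=sin(1.438/2)=0.658633; N=√[2·24·6·6]=41.569219
k: max(0,(0)−(-1))=1 … min(3+(0),3−(-1))=3
  k=1: (−1)^0·41.5692/(12)·0.7525^5·0.6586^1 = +0.550382
  k=2: (−1)^1·41.5692/(4)·0.7525^3·0.6586^3 = -1.265027
  k=3: (−1)^2·41.5692/(12)·0.7525^1·0.6586^5 = +0.323067
d^3_{-1,0}(1.438) = +0.550382 -1.265027 +0.323067 = -0.391578
D = (+0.560021-0.828478i)·(-0.391578)·(+1.000000+0.000000i) = -0.219292+0.324414i

Re=-0.2193 Im=0.3244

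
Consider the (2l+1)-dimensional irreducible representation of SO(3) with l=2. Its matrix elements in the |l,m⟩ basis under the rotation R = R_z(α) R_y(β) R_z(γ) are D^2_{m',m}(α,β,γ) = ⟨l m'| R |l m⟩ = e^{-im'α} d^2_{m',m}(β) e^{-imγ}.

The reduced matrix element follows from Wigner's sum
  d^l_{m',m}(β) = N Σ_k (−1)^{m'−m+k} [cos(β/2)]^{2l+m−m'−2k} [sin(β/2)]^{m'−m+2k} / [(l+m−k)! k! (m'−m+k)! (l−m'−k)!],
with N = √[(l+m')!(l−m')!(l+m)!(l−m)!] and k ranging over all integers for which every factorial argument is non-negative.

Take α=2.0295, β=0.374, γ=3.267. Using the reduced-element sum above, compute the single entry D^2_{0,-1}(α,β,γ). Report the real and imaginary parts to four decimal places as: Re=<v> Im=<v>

Re=0.4132 Im=0.0521

Split into d^2_{0,-1}(β=0.374) × two z-phases.
Half-angle: c=0.982566, s=0.185912. N=√(2·2·1·6)=4.898979
k: max(0,(-1)−(0))=0 … min(2+(-1),2−(0))=1
  k=0: (−1)^1·4.8990/(2)·0.9826^3·0.1859^1 = -0.431985
  k=1: (−1)^2·4.8990/(2)·0.9826^1·0.1859^3 = +0.015465
d^2_{0,-1}(0.374) = -0.431985 +0.015465 = -0.416520
Phases: e^{-i·(0)·2.0295}=+1.000000+0.000000i, e^{-i·(-1)·3.267}=-0.992147-0.125079i ⇒ D=+0.413249+0.052098i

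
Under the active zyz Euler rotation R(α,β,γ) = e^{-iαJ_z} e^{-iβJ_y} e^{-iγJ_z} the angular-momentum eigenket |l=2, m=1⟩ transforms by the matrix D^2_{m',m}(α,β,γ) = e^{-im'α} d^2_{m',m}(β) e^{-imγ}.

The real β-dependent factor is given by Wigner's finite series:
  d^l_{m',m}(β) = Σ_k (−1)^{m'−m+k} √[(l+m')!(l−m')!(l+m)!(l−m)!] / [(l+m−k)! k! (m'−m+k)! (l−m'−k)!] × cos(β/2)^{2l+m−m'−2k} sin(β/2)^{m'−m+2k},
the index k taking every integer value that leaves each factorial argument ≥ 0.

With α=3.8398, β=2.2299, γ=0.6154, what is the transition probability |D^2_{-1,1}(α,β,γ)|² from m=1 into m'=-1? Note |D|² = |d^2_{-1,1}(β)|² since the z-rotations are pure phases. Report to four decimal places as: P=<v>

P=0.0329

First d^2_{-1,1}(β=2.2299), then the phase factors e^{-i(-1)α} and e^{-i(1)γ}:
With c≡cos(β/2)=0.440222 and s≡sin(β/2)=0.897889, N=[1·6·6·1]^{1/2}=6.000000
k∈{2,3} keeps every argument non-negative
  k=2: (−1)^0·6.0000/(2)·0.4402^2·0.8979^2 = +0.468717
  k=3: (−1)^1·6.0000/(6)·0.4402^0·0.8979^4 = -0.649965
d^2_{-1,1}(2.2299) = +0.468717 -0.649965 = -0.181248
|D^2_{-1,1}|² = |d^2_{-1,1}(β)|² = (-0.181248)² = 0.032851 (the z-rotation phases have unit modulus)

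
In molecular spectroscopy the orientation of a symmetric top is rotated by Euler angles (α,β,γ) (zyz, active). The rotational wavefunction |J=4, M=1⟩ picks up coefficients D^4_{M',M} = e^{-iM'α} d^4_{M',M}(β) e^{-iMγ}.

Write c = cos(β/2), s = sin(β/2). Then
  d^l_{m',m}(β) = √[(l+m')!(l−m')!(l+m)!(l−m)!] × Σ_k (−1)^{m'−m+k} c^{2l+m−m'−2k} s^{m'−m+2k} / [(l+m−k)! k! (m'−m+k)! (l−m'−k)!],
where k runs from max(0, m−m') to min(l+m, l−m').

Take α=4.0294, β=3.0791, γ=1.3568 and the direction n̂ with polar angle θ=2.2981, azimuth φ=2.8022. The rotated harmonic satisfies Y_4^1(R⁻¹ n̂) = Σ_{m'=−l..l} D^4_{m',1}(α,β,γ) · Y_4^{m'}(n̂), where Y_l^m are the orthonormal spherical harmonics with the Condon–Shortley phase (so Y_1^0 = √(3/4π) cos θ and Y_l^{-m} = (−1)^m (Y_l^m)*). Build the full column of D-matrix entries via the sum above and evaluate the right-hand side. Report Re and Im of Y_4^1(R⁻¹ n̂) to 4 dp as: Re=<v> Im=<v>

Re=0.0541 Im=-0.0041

Need the full column D^4_{m',1} for m'=−4..4 at α=4.0294, β=3.0791, γ=1.3568.
cos(β/2)=0.031241, sin(β/2)=0.999512
d^4_{-4,1}: single k=5 term ⇒ +0.000228;  D = -0.000133+0.000185i
d^4_{-3,1}: k∈[4..5] ⇒ +0.000013 -0.007724 = -0.007712;  D = +0.002014+0.007444i
d^4_{-2,1}: k∈[3..5] ⇒ +0.000000 -0.000645 +0.132093 = +0.131448;  D = +0.120087+0.053457i
d^4_{-1,1}: k∈[2..5] ⇒ +0.000000 -0.000029 +0.014597 -0.996102 = -0.981533;  D = +0.875551-0.443641i
d^4_{0,1}: k∈[1..4] ⇒ +0.000000 -0.000001 +0.000816 -0.139238 = -0.138423;  D = -0.029396+0.135266i
d^4_{1,1}: k∈[0..3] ⇒ +0.000000 -0.000000 +0.000029 -0.009732 = -0.009703;  D = -0.006054-0.007582i
d^4_{2,1}: k∈[0..2] ⇒ -0.000000 +0.000001 -0.000430 = -0.000430;  D = +0.000430+0.000004i
d^4_{3,1}: k∈[0..1] ⇒ +0.000000 -0.000013 = -0.000013;  D = -0.000008+0.000010i
d^4_{4,1}: single k=0 term ⇒ -0.000000;  D = -0.000000-0.000000i
Y_4^{m'}(θ=2.2981,φ=2.8022) and Σ D·Y over m':
  (-0.0001+0.0002i)·(+0.0292+0.1347i)  (+0.0020+0.0074i)·(+0.1821+0.2952i)  (+0.1201+0.0535i)·(+0.3042+0.2454i)  (+0.8756-0.4436i)·(+0.0209+0.0074i)  (-0.0294+0.1353i)·(-0.3620+0.0000i)  (-0.0061-0.0076i)·(-0.0209+0.0074i)  (+0.0004+0.0000i)·(+0.3042-0.2454i)  (-0.0000+0.0000i)·(-0.1821+0.2952i)  (-0.0000-0.0000i)·(+0.0292-0.1347i)
Y_4^1(R⁻¹ n̂) = +0.054065-0.004099i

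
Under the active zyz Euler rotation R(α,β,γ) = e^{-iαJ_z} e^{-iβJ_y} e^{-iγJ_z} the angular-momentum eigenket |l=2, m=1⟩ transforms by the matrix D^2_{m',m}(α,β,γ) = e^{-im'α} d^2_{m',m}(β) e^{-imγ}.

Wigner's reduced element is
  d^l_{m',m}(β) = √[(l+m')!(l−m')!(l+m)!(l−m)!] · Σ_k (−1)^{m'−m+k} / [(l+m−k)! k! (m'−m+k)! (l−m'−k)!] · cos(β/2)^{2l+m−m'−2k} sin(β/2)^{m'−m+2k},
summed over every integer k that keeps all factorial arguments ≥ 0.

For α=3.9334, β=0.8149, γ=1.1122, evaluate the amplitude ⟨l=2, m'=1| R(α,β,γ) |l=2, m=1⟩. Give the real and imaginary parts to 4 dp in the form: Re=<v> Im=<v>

Re=0.1025 Im=0.2962

Split into d^2_{1,1}(β=0.8149) × two z-phases.
Half-angle: c=0.918134, s=0.396269. N=√(6·1·6·1)=6.000000
k∈{0,1} keeps every argument non-negative
  k=0: (−1)^0·6.0000/(6)·0.9181^4·0.3963^0 = +0.710599
  k=1: (−1)^1·6.0000/(2)·0.9181^2·0.3963^2 = -0.397114
d^2_{1,1}(0.8149) = +0.710599 -0.397114 = +0.313486
D = (-0.702560+0.711624i)·(+0.313486)·(+0.442690-0.896675i) = +0.102535+0.296243i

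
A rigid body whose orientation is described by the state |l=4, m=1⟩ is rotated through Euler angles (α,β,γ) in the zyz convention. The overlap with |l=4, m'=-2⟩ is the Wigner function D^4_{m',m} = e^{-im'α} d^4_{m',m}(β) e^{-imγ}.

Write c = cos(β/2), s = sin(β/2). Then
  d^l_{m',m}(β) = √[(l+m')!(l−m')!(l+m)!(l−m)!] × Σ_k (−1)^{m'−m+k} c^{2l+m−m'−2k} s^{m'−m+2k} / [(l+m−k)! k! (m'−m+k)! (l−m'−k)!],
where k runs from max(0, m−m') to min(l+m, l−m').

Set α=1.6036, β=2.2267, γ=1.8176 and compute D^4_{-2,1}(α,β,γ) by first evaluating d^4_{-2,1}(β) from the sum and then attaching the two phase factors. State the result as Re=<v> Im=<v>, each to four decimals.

Split into d^4_{-2,1}(β=2.2267) × two z-phases.
With c≡cos(β/2)=0.441658 and s≡sin(β/2)=0.897183, N=[2·720·120·6]^{1/2}=1018.233765
Admissible k: 3..5 (factorial args all ≥0)
  k=3: (−1)^0·1018.2338/(72)·0.4417^5·0.8972^3 = +0.171629
  k=4: (−1)^1·1018.2338/(48)·0.4417^3·0.8972^5 = -1.062360
  k=5: (−1)^2·1018.2338/(240)·0.4417^1·0.8972^7 = +0.876781
d^4_{-2,1}(2.2267) = +0.171629 -1.062360 +0.876781 = -0.013950
Attach z-rotation phases: D = e^{-i(-2)(1.6036)}·(-0.013950)·e^{-i(1)(1.8176)} = -0.002514-0.013722i

Re=-0.0025 Im=-0.0137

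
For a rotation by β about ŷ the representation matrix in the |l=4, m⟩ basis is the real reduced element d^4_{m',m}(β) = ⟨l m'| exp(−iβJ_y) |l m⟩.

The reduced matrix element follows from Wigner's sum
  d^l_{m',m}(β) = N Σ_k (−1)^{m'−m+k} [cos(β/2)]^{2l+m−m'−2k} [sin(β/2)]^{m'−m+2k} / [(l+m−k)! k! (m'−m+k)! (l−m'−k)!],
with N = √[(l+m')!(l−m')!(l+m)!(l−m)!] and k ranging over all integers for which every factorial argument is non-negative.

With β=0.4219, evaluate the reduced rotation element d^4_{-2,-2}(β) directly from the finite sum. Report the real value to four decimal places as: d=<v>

d=0.4023

d^4_{-2,-2}(β=0.4219) via Wigner's sum:
c=cos(0.4219/2)=0.977832, s=sin(0.4219/2)=0.209389; N=√[2·720·2·720]=1440.000000
Admissible k: 0..2 (factorial args all ≥0)
  k=0: (−1)^0·1440.0000/(1440)·0.9778^8·0.2094^0 = +0.835825
  k=1: (−1)^1·1440.0000/(120)·0.9778^6·0.2094^2 = -0.459913
  k=2: (−1)^2·1440.0000/(96)·0.9778^4·0.2094^4 = +0.026361
d^4_{-2,-2}(0.4219) = +0.835825 -0.459913 +0.026361 = +0.402274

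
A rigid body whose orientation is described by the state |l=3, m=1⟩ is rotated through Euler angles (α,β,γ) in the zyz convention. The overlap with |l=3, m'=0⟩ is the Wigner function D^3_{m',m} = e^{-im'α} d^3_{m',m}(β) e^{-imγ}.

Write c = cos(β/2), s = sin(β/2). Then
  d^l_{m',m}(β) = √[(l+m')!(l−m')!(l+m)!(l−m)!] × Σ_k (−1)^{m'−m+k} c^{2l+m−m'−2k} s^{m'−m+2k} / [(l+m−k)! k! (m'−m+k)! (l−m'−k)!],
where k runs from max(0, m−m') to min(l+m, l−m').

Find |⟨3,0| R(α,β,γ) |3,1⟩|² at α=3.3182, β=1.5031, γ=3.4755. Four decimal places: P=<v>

P=0.1782

D^3_{0,1}(3.3182,1.5031,3.4755) = e^{-i·0·3.3182}·d^3_{0,1}(1.5031)·e^{-i·1·3.4755}. Compute d first:
c=cos(1.5031/2)=0.730631, s=sin(1.5031/2)=0.682772; N=√[6·6·24·2]=41.569219
The bounds max(0,m−m')=1 and min(l+m,l−m')=3 give 3 terms
  k=1: (−1)^0·41.5692/(12)·0.7306^5·0.6828^1 = +0.492446
  k=2: (−1)^1·41.5692/(4)·0.7306^3·0.6828^3 = -1.290132
  k=3: (−1)^2·41.5692/(12)·0.7306^1·0.6828^5 = +0.375550
d^3_{0,1}(1.5031) = +0.492446 -1.290132 +0.375550 = -0.422137
|D^3_{0,1}|² = |d^3_{0,1}(β)|² = (-0.422137)² = 0.178199 (the z-rotation phases have unit modulus)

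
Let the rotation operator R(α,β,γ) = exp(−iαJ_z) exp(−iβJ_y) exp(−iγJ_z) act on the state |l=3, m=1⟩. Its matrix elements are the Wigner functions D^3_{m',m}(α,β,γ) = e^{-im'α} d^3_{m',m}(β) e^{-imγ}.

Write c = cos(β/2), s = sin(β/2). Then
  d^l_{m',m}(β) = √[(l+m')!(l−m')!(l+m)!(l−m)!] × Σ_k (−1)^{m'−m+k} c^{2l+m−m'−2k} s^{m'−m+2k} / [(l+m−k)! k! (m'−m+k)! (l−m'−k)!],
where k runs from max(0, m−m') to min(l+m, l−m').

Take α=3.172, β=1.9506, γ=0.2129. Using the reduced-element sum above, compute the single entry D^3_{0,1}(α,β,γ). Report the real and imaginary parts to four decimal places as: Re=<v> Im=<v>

Re=-0.1229 Im=0.0266

Split into d^3_{0,1}(β=1.9506) × two z-phases.
With c≡cos(β/2)=0.560920 and s≡sin(β/2)=0.827870, N=[6·6·24·2]^{1/2}=41.569219
k∈{1,2,3} keeps every argument non-negative
  k=1: (−1)^0·41.5692/(12)·0.5609^5·0.8279^1 = +0.159242
  k=2: (−1)^1·41.5692/(4)·0.5609^3·0.8279^3 = -1.040641
  k=3: (−1)^2·41.5692/(12)·0.5609^1·0.8279^5 = +0.755619
d^3_{0,1}(1.9506) = +0.159242 -1.040641 +0.755619 = -0.125781
D = (+1.000000+0.000000i)·(-0.125781)·(+0.977422-0.211295i) = -0.122941+0.026577i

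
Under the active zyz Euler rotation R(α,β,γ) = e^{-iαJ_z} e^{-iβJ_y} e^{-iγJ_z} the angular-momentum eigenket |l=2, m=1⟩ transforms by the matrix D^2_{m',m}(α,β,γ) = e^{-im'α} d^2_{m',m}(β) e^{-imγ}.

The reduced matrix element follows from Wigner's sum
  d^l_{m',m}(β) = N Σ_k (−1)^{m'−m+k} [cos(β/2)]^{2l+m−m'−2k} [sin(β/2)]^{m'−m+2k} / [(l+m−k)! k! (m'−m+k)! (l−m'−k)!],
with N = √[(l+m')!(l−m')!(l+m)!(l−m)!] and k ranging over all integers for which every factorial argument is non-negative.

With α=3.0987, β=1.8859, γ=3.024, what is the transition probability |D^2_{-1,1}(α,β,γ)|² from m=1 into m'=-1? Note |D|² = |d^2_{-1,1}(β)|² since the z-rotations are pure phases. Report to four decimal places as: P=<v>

First d^2_{-1,1}(β=1.8859), then the phase factors e^{-i(-1)α} and e^{-i(1)γ}:
With c≡cos(β/2)=0.587403 and s≡sin(β/2)=0.809294, N=[1·6·6·1]^{1/2}=6.000000
k∈{2,3} keeps every argument non-negative
  k=2: (−1)^0·6.0000/(2)·0.5874^2·0.8093^2 = +0.677965
  k=3: (−1)^1·6.0000/(6)·0.5874^0·0.8093^4 = -0.428969
d^2_{-1,1}(1.8859) = +0.677965 -0.428969 = +0.248995
|D^2_{-1,1}|² = |d^2_{-1,1}(β)|² = (+0.248995)² = 0.061999 (the z-rotation phases have unit modulus)

P=0.0620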